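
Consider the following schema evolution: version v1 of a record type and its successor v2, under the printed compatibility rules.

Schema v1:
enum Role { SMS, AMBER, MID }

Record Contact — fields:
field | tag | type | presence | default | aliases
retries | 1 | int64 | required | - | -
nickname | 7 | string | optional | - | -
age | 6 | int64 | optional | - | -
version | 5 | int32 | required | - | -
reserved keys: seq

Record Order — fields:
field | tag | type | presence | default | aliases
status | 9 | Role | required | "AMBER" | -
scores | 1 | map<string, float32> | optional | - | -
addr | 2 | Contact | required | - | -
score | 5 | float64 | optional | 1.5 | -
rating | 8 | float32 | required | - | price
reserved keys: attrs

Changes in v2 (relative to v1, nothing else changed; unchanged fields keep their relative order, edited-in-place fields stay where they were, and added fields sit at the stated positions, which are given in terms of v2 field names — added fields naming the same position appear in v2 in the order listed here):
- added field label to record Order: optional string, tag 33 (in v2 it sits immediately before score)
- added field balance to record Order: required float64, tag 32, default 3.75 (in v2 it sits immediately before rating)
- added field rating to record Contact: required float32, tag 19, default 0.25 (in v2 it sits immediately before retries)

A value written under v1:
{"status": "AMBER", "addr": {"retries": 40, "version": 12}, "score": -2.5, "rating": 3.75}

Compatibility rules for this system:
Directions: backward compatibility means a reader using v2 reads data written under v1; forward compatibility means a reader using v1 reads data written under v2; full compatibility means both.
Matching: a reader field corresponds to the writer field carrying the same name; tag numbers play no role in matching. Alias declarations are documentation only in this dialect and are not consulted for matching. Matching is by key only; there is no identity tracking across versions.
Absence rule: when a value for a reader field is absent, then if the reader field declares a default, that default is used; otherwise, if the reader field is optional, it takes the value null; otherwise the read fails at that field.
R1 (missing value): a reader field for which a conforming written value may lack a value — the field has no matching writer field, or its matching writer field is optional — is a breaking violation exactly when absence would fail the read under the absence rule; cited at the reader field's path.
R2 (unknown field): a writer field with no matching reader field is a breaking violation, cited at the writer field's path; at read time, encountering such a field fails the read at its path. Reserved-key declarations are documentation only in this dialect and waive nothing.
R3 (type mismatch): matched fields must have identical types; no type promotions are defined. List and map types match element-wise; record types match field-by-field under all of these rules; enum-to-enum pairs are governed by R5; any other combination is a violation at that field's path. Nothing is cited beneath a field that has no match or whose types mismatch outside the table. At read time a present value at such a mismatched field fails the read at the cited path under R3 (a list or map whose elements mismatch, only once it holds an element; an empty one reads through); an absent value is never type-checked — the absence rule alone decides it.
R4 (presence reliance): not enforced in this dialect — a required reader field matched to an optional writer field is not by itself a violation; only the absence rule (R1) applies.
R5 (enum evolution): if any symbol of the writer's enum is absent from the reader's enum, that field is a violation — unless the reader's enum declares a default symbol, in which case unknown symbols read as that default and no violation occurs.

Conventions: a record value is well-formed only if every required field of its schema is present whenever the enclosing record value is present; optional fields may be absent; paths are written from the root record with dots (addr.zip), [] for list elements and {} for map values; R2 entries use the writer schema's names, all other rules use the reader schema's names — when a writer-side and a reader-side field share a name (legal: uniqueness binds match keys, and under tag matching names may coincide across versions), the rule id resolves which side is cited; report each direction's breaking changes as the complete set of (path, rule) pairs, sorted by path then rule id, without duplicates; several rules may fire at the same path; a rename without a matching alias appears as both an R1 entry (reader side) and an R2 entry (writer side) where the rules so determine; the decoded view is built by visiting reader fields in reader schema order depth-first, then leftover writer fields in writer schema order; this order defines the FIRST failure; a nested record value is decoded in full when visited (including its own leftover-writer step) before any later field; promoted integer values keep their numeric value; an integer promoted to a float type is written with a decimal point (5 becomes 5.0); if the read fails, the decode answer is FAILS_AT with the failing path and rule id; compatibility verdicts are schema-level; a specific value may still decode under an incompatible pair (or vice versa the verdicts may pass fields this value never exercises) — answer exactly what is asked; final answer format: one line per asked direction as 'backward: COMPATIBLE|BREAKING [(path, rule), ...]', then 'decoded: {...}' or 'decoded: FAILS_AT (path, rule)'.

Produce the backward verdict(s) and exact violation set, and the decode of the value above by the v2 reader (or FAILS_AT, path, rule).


backward: COMPATIBLE []; decoded: {"status": "AMBER", "scores": null, "addr": {"rating": 0.25, "retries": 40, "nickname": null, "age": null, "version": 12}, "label": null, "score": -2.5, "balance": 3.75, "rating": 3.75}

each type pair in Order: writer, then reader
backward on Order — v2 reading data written by v1:
  status: paired with writer status (Role -> Role; writer required)
  scores: paired with writer scores (map<string, float32> -> map<string, float32>; writer optional)
  addr: paired with writer addr (Contact -> Contact; writer required)
  label has no writer counterpart
  score: paired with writer score (float64 -> float64; writer optional)
  balance has no writer counterpart
  rating: paired with writer rating (float32 -> float32; writer required)
  addr.rating has no writer counterpart
  addr.retries: paired with writer addr.retries (int64 -> int64; writer required)
  addr.nickname: paired with writer addr.nickname (string -> string; writer optional)
  addr.age: paired with writer addr.age (int64 -> int64; writer optional)
  addr.version: paired with writer addr.version (int32 -> int32; writer required)
  => no violations; backward on Order: COMPATIBLE
decode (reader v2):
  status := "AMBER"
  scores := null (not supplied -> null)
  addr.rating := 0.25 (no value, default fills)
  addr.retries := 40
  addr.nickname := null (not supplied -> null)
  addr.age := null (not supplied -> null)
  addr.version := 12
  label := null (not supplied -> null)
  score := -2.5
  balance := 3.75 (no value, default fills)
  rating := 3.75
  => decoded: {"status": "AMBER", "scores": null, "addr": {"rating": 0.25, "retries": 40, "nickname": null, "age": null, "version": 12}, "label": null, "score": -2.5, "balance": 3.75, "rating": 3.75}


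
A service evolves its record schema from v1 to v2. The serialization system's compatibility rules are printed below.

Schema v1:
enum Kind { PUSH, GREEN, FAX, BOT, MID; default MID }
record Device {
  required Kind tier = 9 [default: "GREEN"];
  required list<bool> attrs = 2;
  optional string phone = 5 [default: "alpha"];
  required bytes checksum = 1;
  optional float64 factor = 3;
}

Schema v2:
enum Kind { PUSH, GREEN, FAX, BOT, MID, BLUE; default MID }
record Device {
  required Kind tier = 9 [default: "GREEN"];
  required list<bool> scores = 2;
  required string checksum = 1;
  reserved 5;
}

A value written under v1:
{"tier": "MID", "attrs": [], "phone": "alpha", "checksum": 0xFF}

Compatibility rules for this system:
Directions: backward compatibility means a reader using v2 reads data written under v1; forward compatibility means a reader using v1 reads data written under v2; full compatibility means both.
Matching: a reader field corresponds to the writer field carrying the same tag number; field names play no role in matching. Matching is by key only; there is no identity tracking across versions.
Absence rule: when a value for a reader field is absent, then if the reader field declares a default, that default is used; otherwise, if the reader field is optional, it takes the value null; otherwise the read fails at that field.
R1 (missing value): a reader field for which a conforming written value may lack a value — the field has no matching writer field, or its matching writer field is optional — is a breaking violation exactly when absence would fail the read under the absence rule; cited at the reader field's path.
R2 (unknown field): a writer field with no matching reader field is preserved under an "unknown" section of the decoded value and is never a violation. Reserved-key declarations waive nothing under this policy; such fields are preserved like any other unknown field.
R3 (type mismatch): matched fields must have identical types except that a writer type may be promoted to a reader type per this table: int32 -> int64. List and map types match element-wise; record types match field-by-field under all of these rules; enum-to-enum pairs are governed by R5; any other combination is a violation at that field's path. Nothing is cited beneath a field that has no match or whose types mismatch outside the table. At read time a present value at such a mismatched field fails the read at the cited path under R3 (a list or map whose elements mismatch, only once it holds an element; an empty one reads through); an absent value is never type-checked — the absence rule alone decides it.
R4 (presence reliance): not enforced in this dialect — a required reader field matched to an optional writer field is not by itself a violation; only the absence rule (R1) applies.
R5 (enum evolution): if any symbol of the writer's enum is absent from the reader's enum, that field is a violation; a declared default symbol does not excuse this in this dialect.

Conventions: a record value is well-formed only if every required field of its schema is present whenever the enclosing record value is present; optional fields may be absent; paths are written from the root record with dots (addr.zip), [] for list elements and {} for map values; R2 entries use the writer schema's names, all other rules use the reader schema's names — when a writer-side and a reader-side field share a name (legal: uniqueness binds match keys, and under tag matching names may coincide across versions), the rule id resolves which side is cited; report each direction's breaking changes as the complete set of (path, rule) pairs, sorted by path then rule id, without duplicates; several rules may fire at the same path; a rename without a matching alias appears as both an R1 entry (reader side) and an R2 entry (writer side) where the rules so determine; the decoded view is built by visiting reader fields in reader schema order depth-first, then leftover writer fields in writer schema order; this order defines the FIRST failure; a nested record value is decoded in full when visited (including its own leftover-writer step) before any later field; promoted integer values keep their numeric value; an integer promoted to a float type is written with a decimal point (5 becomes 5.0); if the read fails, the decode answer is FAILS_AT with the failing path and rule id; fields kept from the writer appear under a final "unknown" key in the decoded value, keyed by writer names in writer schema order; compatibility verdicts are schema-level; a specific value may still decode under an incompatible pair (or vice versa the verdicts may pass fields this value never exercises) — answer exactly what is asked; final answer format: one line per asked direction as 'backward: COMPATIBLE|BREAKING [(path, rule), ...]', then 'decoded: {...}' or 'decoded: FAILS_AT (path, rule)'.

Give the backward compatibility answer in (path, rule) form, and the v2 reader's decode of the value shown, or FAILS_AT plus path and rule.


the writer's type comes first in each Device pair
checking backward for Device: reader v2 against writer v1:
  tier: Kind -> Kind, writer required; from tier
  scores: list<bool> -> list<bool>, writer required; from attrs
  checksum: bytes -> string, writer required; from checksum
  leftover writer field: phone
  leftover writer field: factor
  violation R3 at checksum
  => backward: BREAKING (1)
decode walk for Device under reader schema v2:
  tier := "MID"
  scores := [] (from writer attrs)
  read fails at checksum under R3
  => FAILS_AT (checksum, R3)
the other Device changes do not affect what is asked:
  enum Kind (field tier in record Device): symbol BLUE added -> its effect on Device is confined to the forward direction, not asked
  renamed field attrs to scores in record Device -> fires no rule on Device, leaving the asked answer as it is
  removed field factor from record Device -> fires no rule on Device, leaving the asked answer as it is
  removed field phone from record Device (its key 5 joins the reserved list) -> fires no rule on Device, leaving the asked answer as it is

backward: BREAKING [(checksum, R3)]; decoded: FAILS_AT (checksum, R3)


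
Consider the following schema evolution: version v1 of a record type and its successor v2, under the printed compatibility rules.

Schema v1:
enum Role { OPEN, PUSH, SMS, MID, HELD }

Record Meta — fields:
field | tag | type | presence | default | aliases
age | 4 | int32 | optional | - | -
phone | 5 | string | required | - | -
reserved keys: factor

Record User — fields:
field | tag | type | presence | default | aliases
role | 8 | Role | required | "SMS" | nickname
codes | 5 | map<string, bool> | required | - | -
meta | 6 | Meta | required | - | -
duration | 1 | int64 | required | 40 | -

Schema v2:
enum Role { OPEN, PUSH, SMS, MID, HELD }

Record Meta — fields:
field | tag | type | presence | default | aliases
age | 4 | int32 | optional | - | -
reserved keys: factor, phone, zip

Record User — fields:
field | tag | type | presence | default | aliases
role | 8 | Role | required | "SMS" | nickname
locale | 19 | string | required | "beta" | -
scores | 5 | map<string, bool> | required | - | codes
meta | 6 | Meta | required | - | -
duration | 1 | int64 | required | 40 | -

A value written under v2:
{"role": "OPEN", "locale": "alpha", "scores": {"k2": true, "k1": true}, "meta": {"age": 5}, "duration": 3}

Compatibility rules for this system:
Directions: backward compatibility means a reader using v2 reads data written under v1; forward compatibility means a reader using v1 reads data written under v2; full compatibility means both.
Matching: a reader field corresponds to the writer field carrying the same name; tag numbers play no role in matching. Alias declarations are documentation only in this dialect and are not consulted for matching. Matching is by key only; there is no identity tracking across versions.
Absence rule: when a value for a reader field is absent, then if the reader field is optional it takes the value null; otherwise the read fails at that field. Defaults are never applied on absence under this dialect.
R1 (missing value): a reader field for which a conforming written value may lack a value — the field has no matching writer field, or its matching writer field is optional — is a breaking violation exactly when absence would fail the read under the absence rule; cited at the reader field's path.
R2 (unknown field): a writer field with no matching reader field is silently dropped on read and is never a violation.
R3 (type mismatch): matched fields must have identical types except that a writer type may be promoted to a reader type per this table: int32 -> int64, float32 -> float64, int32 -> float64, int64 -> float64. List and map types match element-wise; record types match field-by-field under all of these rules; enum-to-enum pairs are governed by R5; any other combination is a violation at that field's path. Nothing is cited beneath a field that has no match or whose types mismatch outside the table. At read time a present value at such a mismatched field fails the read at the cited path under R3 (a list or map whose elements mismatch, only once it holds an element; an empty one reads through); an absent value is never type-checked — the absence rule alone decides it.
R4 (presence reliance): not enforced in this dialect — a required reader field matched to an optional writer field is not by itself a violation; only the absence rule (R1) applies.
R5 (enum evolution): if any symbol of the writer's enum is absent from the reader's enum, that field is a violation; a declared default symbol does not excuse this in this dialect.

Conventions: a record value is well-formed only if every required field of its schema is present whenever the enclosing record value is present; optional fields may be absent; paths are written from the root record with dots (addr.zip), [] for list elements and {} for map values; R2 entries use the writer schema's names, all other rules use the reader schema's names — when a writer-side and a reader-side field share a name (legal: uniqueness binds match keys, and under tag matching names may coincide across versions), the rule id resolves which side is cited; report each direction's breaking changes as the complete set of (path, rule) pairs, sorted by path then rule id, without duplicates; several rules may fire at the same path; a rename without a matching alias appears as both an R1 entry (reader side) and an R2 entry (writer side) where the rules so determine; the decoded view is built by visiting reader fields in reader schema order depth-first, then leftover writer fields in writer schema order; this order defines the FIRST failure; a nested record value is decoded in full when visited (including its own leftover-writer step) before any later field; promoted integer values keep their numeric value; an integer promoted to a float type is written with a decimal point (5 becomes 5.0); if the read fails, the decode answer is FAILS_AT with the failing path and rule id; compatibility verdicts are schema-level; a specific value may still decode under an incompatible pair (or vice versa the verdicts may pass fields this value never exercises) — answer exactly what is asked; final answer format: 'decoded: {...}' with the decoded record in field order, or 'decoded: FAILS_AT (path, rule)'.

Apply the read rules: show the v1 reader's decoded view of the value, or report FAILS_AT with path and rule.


each type pair in User: writer, then reader
decode walk for User under reader schema v1:
  role := "OPEN"
  read fails at codes under R1 (no fill)
  => FAILS_AT (codes, R1)
remaining User differences; none change what is asked:
  removed field phone from record Meta (its key "phone" joins the reserved list) -> a verdict-level change on User — the shown value reads the same
  added field locale to record User: required string, tag 19, default "beta" (in v2 it sits immediately before scores) -> a verdict-level change on User — the shown value reads the same

decoded: FAILS_AT (codes, R1)


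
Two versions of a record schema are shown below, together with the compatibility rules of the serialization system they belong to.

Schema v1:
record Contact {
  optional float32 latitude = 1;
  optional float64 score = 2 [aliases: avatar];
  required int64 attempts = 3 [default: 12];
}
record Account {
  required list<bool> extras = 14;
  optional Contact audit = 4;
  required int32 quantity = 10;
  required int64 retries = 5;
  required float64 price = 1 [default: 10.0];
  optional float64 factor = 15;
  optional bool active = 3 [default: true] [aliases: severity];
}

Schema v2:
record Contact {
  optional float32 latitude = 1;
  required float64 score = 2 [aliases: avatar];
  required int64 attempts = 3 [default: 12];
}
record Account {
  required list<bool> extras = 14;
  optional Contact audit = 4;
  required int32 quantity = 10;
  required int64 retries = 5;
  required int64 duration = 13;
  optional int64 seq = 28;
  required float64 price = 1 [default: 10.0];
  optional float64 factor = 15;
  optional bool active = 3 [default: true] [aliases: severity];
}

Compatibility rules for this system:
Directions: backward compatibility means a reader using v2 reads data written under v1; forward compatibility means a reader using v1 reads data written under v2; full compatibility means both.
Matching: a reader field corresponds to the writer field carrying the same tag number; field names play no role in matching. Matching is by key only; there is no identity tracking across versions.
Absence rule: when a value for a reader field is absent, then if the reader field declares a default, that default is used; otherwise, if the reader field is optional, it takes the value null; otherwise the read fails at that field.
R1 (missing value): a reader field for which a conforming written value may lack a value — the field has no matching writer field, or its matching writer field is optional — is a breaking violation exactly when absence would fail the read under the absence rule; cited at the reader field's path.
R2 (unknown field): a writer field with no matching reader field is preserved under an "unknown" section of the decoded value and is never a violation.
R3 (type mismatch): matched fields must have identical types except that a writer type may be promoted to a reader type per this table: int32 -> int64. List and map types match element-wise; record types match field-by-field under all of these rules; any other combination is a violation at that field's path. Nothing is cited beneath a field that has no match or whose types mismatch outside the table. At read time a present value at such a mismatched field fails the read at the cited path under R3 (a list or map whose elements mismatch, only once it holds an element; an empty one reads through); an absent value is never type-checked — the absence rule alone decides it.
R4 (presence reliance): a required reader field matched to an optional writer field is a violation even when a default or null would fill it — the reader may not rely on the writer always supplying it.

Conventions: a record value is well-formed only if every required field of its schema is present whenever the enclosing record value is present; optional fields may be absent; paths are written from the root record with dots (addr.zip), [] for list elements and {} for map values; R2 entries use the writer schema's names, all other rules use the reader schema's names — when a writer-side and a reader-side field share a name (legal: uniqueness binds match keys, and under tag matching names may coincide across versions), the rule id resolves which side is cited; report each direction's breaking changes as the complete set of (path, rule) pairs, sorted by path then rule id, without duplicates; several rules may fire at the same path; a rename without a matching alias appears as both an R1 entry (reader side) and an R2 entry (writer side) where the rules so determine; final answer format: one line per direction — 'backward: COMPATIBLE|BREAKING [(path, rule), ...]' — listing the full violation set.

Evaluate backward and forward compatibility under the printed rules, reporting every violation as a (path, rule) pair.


backward: BREAKING [(audit.score, R1), (audit.score, R4), (duration, R1)]; forward: COMPATIBLE []

the writer's type comes first in each Account pair
backward on Account — v2 reading data written by v1:
  writer required, list<bool> -> list<bool>: reader extras maps from writer extras
  writer optional, Contact -> Contact: reader audit maps from writer audit
  writer required, int32 -> int32: reader quantity maps from writer quantity
  writer required, int64 -> int64: reader retries maps from writer retries
  duration has no writer counterpart
  seq has no writer counterpart
  writer required, float64 -> float64: reader price maps from writer price
  writer optional, float64 -> float64: reader factor maps from writer factor
  writer optional, bool -> bool: reader active maps from writer active
  writer optional, float32 -> float32: reader audit.latitude maps from writer audit.latitude
  writer optional, float64 -> float64: reader audit.score maps from writer audit.score
  writer required, int64 -> int64: reader audit.attempts maps from writer audit.attempts
  breaking: (audit.score, R1)
  breaking: (audit.score, R4)
  breaking: (duration, R1)
  backward on Account therefore BREAKING (3)
forward on Account — v1 reading data written by v2:
  writer required, list<bool> -> list<bool>: reader extras maps from writer extras
  writer optional, Contact -> Contact: reader audit maps from writer audit
  writer required, int32 -> int32: reader quantity maps from writer quantity
  writer required, int64 -> int64: reader retries maps from writer retries
  writer required, float64 -> float64: reader price maps from writer price
  writer optional, float64 -> float64: reader factor maps from writer factor
  writer optional, bool -> bool: reader active maps from writer active
  duration (writer side), unknown to reader
  seq (writer side), unknown to reader
  writer optional, float32 -> float32: reader audit.latitude maps from writer audit.latitude
  writer required, float64 -> float64: reader audit.score maps from writer audit.score
  writer required, int64 -> int64: reader audit.attempts maps from writer audit.attempts
  => forward verdict for Account: COMPATIBLE, no violations


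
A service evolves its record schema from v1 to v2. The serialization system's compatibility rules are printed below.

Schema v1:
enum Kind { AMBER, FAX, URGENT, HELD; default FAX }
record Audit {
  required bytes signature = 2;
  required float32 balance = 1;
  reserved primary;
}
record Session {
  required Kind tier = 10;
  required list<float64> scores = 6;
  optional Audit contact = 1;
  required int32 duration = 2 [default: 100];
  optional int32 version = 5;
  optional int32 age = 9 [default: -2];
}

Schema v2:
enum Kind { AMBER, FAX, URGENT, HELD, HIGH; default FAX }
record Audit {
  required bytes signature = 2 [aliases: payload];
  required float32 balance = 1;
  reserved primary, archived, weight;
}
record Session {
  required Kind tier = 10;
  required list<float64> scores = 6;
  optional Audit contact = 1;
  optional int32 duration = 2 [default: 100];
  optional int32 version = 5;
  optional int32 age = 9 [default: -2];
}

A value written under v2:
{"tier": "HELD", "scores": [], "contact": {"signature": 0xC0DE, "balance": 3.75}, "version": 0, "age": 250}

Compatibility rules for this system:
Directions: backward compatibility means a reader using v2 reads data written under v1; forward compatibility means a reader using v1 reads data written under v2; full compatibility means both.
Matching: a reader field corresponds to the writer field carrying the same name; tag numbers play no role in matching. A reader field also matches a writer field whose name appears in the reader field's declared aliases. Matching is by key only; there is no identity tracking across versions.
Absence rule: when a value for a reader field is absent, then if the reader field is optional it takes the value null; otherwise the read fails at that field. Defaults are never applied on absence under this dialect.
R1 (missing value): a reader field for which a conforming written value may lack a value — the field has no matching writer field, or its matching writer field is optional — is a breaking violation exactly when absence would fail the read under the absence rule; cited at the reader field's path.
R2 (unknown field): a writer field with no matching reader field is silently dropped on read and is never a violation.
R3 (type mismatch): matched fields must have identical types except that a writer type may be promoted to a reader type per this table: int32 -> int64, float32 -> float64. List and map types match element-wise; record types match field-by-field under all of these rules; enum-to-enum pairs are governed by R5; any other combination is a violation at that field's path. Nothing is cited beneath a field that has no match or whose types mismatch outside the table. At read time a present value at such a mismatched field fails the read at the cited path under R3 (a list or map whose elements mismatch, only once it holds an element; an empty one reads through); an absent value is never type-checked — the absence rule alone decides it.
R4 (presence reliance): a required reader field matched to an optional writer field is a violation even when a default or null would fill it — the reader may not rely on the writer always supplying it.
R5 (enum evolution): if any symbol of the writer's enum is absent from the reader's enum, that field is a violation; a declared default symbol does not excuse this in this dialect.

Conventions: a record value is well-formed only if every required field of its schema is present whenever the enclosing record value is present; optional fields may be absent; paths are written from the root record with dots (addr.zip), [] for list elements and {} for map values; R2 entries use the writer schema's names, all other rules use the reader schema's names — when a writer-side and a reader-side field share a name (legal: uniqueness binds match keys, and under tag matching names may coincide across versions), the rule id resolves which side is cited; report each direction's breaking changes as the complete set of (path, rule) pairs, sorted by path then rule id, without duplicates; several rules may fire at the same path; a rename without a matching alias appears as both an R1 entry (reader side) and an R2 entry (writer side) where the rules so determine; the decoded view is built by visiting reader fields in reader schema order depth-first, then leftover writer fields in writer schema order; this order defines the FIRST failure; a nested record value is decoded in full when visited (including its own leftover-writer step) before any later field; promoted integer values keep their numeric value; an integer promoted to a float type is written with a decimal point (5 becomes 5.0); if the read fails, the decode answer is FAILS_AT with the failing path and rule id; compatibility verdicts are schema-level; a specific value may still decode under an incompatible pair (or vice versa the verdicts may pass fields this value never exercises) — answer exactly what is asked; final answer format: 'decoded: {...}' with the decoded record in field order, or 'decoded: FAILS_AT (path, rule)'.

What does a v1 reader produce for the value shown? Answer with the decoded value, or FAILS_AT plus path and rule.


the writer's type comes first in each Session pair
decoding the Session value with the v1 reader:
  tier := "HELD"
  scores := []
  contact.signature := 0xC0DE
  contact.balance := 3.75
  read fails at duration under R1 (no fill)
  => FAILS_AT (duration, R1)
checking off the Session differences that do not matter here:
  enum Kind (field tier in record Session): symbol HIGH added -> changes Session's schema-level verdicts only — the decode of this value is the same

decoded: FAILS_AT (duration, R1)


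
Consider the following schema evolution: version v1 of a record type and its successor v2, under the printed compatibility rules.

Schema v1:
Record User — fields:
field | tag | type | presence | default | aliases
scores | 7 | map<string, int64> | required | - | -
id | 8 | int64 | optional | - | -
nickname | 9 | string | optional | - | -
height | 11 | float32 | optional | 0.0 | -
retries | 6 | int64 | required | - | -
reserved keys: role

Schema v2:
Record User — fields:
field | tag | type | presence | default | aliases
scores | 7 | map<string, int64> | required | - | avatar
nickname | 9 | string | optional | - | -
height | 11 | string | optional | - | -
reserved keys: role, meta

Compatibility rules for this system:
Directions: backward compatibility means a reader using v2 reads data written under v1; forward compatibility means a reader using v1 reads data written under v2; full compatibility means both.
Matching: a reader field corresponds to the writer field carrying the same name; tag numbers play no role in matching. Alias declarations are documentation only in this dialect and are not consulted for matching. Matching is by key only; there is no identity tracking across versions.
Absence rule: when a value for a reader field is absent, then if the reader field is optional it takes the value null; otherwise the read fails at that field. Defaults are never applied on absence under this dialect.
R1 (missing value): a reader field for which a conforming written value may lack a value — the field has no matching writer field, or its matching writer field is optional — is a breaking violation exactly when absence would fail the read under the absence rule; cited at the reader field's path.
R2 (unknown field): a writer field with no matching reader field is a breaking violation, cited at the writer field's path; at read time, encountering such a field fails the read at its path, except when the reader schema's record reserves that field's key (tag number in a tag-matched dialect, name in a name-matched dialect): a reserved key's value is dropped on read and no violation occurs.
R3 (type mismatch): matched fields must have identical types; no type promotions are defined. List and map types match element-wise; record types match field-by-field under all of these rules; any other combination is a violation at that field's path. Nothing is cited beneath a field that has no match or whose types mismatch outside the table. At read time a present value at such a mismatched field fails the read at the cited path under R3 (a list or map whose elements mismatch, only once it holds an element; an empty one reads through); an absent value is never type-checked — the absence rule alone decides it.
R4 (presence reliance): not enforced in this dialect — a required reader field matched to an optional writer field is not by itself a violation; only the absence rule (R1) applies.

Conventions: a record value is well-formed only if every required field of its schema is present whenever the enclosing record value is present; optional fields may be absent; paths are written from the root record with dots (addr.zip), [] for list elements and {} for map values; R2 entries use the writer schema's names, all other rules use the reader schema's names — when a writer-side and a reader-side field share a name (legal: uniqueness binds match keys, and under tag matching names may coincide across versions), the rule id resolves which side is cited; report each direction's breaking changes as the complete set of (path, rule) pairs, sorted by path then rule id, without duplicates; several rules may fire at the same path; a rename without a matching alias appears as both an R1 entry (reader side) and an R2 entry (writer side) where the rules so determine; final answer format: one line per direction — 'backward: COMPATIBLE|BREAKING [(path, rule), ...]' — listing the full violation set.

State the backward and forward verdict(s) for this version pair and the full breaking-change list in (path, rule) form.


the writer's type comes first in each User pair
backward pass over User, reader schema v2, writer schema v1:
  scores: paired with writer scores (map<string, int64> -> map<string, int64>; writer required)
  nickname: paired with writer nickname (string -> string; writer optional)
  height: paired with writer height (float32 -> string; writer optional)
  leftover writer field: id
  leftover writer field: retries
  violation R3 at height
  violation R2 at id
  violation R2 at retries
  backward on User therefore BREAKING (3)
forward pass over User, reader schema v1, writer schema v2:
  scores: paired with writer scores (map<string, int64> -> map<string, int64>; writer required)
  id: no writer match
  nickname: paired with writer nickname (string -> string; writer optional)
  height: paired with writer height (string -> float32; writer optional)
  retries: no writer match
  violation R3 at height
  violation R1 at retries
  forward on User therefore BREAKING (2)

backward: BREAKING [(height, R3), (id, R2), (retries, R2)]; forward: BREAKING [(height, R3), (retries, R1)]


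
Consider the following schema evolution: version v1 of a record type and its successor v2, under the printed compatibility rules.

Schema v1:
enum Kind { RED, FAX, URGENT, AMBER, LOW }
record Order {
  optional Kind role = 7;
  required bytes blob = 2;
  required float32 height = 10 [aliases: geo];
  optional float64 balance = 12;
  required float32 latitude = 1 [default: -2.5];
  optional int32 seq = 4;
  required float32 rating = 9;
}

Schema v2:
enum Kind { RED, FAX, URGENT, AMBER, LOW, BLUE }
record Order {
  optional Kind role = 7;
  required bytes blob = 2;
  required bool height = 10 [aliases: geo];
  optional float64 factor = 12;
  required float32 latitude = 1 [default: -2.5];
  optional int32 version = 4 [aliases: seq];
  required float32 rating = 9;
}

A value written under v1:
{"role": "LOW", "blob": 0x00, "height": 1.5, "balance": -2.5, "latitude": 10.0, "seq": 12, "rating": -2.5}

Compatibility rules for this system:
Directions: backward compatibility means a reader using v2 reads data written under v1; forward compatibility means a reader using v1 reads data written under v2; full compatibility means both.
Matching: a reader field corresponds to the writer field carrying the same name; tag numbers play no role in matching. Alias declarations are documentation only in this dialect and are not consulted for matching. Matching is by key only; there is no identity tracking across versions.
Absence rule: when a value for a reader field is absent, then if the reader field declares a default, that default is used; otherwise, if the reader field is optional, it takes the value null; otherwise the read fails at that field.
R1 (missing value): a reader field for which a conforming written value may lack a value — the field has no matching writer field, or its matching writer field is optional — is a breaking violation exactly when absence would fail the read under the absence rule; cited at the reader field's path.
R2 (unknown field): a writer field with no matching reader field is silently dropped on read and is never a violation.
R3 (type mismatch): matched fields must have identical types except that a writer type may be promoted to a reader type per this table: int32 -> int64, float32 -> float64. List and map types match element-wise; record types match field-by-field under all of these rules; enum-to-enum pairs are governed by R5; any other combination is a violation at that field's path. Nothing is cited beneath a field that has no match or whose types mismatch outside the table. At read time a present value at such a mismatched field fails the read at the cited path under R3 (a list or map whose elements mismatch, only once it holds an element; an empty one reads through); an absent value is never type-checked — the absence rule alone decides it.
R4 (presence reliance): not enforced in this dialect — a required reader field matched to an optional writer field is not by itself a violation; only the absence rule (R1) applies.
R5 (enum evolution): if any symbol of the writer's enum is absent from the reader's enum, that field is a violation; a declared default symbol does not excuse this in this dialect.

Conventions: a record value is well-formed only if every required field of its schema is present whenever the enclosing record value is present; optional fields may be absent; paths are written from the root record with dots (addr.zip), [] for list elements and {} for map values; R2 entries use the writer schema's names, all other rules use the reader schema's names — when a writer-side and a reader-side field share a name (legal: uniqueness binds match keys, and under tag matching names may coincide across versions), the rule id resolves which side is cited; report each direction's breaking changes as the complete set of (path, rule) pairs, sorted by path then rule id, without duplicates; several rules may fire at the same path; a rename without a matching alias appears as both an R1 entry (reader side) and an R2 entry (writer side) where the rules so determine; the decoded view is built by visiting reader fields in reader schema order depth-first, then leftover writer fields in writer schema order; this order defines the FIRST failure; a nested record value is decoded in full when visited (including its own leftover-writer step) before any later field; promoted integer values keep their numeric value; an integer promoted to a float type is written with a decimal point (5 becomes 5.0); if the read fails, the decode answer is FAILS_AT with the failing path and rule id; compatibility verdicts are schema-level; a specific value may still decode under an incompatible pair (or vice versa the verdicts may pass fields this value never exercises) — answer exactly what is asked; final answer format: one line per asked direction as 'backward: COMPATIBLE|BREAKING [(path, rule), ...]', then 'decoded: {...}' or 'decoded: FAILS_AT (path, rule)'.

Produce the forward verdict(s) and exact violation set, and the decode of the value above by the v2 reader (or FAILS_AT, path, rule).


the writer's type comes first in each Order pair
forward analysis of Order with v1 as reader and v2 as writer:
  role: Kind -> Kind, writer optional; from role
  blob: bytes -> bytes, writer required; from blob
  height: bool -> float32, writer required; from height
  balance: no writer match
  latitude: float32 -> float32, writer required; from latitude
  seq: no writer match
  rating: float32 -> float32, writer required; from rating
  writer field factor has no reader counterpart
  writer field version has no reader counterpart
  violation R3 at height
  violation R5 at role
  forward on Order therefore BREAKING (2)
decoding the Order value with the v2 reader:
  role := "LOW"
  blob := 0x00
  read fails at height under R3
  => FAILS_AT (height, R3)
the rest of the Order diff is inert for this question:
  renamed field seq to version in record Order (alias seq declared on the renamed field) -> fires no rule on Order, leaving the asked answer as it is
  renamed field balance to factor in record Order -> fires no rule on Order, leaving the asked answer as it is

forward: BREAKING [(height, R3), (role, R5)]; decoded: FAILS_AT (height, R3)
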